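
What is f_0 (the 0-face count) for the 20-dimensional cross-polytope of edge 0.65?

An n-cross-polytope has 2^(k+1)·C(n,k+1) k-faces. Here 2^1·C(20,1) = 2·20 = 40.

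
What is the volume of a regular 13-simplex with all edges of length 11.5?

V = (11.5^13 / 13!) · √((13+1) / 2^13) ≈ 408.47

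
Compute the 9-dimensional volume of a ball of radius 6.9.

The n-ball volume is π^(n/2)·r^n/Γ(n/2+1). With n=9, r=6.9: V ≈ 1.16939e+08.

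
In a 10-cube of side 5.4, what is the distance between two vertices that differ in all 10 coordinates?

The space diagonal of an n-cube of side s is s√n. Here 5.4·√10 ≈ 17.0763.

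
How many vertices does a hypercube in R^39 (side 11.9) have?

Number of vertices = 2^39 = 549755813888.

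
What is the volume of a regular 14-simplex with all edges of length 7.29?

V_14 = √(15) · 7.29^14 / (14! · 2^(14/2)) ≈ 0.41554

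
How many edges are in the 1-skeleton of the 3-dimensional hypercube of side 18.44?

An n-cube has n·2^(n-1) edges. With n = 3: 3·4 = 12.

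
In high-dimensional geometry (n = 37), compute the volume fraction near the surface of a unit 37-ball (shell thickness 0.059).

1 - (1-0.059)^37 ≈ 0.894606 ≈ 89.46%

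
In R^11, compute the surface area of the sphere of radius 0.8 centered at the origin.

|∂B_11(0.8)| ≈ 2.22535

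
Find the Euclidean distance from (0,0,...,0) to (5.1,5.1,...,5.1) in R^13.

d = √(5.1² + 5.1² + ... + 5.1²) [13 terms] = √(13·5.1²) = 5.1√13 ≈ 18.3883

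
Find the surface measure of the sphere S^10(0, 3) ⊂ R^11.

|∂B_11(3)| = 139968·π^5/35 ≈ 1.2238e+06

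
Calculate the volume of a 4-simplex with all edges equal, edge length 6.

V = (6^4 / 4!) · √((4+1) / 2^4) ≈ 30.1869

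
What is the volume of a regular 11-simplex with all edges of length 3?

V = (3^11 / 11!) · √((11+1) / 2^11) ≈ 0.000339706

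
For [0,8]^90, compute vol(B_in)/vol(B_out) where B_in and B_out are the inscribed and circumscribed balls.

Volume scales as r^n, and r_in/r_out = 1/√90, giving (1/√90)^90 ≈ 1.14574e-88.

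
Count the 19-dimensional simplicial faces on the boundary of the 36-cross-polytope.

An n-cross-polytope has 2^(k+1)·C(n,k+1) k-faces. Here 2^20·C(36,20) = 1048576·7307872110 = 7662859305615360.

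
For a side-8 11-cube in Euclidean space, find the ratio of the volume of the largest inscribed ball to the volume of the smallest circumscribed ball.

V_in/V_out = n^(-n/2) = 11^(-11/2) ≈ 1.87215e-06.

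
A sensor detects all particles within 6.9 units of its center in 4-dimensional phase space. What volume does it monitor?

The n-ball volume is π^(n/2)·r^n/Γ(n/2+1). With n=4, r=6.9: V ≈ 11185.8.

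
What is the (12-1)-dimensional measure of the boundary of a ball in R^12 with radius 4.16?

|∂B_12(4.16)| ≈ 1.03461e+08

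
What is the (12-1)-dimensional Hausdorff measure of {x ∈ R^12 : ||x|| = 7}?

The surface area of an n-ball is 2π^(n/2) r^(n-1) / Γ(n/2). For n=12, r=7: 1977326743·π^6/60 ≈ 3.1683e+10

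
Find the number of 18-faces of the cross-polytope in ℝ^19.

f_18(19-orthoplex) = 2^19 · (19 choose 19) = 524288.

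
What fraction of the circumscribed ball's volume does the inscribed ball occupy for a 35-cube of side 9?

Volume scales as r^n, and r_in/r_out = 1/√35, giving (1/√35)^35 ≈ 9.52378e-28.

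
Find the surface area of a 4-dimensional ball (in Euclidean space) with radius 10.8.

The surface area of an n-ball is 2π^(n/2) r^(n-1) / Γ(n/2). For n=4, r=10.8: 24865.7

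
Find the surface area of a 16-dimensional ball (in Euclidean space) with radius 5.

|∂B_16(5)| = 6103515625·π^8/504 ≈ 1.14908e+11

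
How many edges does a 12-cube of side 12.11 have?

An n-cube has n·2^(n-1) edges. With n = 12: 12·2048 = 24576.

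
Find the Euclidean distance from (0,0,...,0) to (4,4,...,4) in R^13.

Diagonal = √13 · 4 ≈ 14.4222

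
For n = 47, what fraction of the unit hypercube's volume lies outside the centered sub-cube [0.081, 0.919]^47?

1 - (1 - 2·0.081)^47 = 1 - 0.838^47 ≈ 0.999753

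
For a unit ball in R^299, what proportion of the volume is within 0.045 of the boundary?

Shell fraction = 1 - (1-0.045)^299 ≈ 0.9999989504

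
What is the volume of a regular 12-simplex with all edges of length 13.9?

V = (13.9^12 / 12!) · √((12+1) / 2^12) ≈ 6118.32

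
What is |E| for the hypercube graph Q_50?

The 50-cube has n·2^(n-1) = 50·2^49 = 50·562949953421312 = 28147497671065600 edges.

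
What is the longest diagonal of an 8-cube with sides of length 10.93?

The space diagonal of an n-cube of side s is s√n. Here 10.93·√8 ≈ 30.9147.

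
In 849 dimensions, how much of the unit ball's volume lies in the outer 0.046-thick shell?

1 - (1-0.046)^849 ≈ 1 - 4.331e-18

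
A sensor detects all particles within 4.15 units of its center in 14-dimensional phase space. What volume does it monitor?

V_14(4.15) = π^(14/2) · (4.15)^14 / Γ(14/2 + 1) ≈ 2.69334e+08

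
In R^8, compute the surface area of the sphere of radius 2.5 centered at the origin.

S = n·V_n(r)/r = 8·V_8(2.5)/2.5 (volume-to-surface relation), giving 78125·π^4/384 ≈ 19817.9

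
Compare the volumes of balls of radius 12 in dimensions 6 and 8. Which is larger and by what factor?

V_6(12) ≈ 1.54307e+07, V_8(12) ≈ 1.74517e+09. The 8-ball is larger by a factor of 113.1.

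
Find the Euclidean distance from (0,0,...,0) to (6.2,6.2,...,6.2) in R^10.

Diagonal = √10 · 6.2 ≈ 19.6061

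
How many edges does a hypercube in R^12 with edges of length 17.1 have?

An n-cube has n·2^(n-1) edges. With n = 12: 12·2048 = 24576.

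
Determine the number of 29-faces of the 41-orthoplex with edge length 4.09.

Each 29-face is the convex hull of 30 vertices, one chosen as ±e_i from each of 30 distinct axes: 2^30·C(41,30) = 3392446456378949632.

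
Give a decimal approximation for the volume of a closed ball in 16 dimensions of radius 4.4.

The n-ball volume is π^(n/2)·r^n/Γ(n/2+1). With n=16, r=4.4: V ≈ 4.64431e+09.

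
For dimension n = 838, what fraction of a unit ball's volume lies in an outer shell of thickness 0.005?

1 - (1-0.005)^838 ≈ 0.985012 ≈ 98.50%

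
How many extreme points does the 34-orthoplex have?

An n-cross-polytope has 2n vertices; here n = 34, giving 68.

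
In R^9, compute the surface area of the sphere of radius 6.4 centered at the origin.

S = n·V_n(r)/r = 9·V_9(6.4)/6.4 (volume-to-surface relation), giving 8.35603e+07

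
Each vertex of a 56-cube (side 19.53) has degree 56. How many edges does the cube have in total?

An n-cube has n·2^(n-1) edges. With n = 56: 56·36028797018963968 = 2017612633061982208.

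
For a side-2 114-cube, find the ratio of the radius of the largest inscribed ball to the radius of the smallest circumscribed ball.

For an n-cube of any side s, the inradius is s/2 and the circumradius is s√n/2, so the ratio is 1/√114 ≈ 0.0936586.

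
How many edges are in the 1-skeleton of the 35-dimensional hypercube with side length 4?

Each of the 2^35 = 34359738368 vertices has degree 35; total edges = 35·2^35/2 = 601295421440.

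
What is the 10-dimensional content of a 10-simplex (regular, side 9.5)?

V_10 = √(11) · 9.5^10 / (10! · 2^(10/2)) ≈ 171.009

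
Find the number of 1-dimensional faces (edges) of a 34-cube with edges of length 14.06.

An n-cube has n·2^(n-1) edges. With n = 34: 34·8589934592 = 292057776128.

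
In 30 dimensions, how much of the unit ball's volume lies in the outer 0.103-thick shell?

V(inner)/V(outer) = ((1-0.103)/1)^30 ≈ 0.03835, so the shell fraction is 0.961649.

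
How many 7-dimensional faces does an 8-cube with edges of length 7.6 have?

Number of 7-faces = C(8,7) · 2^(8-7) = 8 · 2 = 16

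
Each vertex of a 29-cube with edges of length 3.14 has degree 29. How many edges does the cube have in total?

Each of the 2^29 = 536870912 vertices has degree 29; total edges = 29·2^29/2 = 7784628224.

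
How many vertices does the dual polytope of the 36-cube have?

Number of vertices = 2n = 72.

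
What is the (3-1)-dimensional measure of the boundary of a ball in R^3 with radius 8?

S = n·V_n(r)/r = 3·V_3(8)/8 (volume-to-surface relation), giving 4πr² = 4π·(8)² ≈ 804.248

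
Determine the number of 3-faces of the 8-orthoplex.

Number of 3-faces = 2^(3+1) · C(8,3+1) = 16 · 70 = 1120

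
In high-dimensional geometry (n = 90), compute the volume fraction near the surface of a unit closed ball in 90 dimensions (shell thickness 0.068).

1 - (1-0.068)^90 ≈ 0.998232 ≈ 99.82%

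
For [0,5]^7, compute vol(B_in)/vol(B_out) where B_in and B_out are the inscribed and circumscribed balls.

The radii are 5/2 and 5√7/2, so the volume ratio is (1/√7)^7 = 7^{-7/2} ≈ 0.00110194.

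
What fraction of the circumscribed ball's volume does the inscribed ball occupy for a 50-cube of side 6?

V_in / V_out = (r_in/r_out)^50 = (1/√50)^50 = 50^(-50/2) ≈ 3.35544e-43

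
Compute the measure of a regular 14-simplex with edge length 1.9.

V = (1.9^14 / 14!) · √((14+1) / 2^14) ≈ 2.77318e-09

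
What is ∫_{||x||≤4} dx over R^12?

The n-ball volume is π^(n/2)·r^n/Γ(n/2+1). With n=12, r=4: V = 1048576·π^6/45 ≈ 2.2402e+07.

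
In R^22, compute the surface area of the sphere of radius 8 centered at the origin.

|∂B_22(8)| = 72057594037927936·π^11/14175 ≈ 1.49556e+18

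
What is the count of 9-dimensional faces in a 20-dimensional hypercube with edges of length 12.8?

Number of 9-faces = C(20,9) · 2^(20-9) = 167960 · 2048 = 343982080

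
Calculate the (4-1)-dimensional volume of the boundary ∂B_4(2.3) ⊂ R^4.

S_4(2.3) = 2·π^(4/2)·(2.3)^3 / Γ(4/2) ≈ 240.167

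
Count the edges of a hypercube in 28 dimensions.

Number of 1-faces = C(28,1)·2^(28-1) = 28·134217728 = 3758096384.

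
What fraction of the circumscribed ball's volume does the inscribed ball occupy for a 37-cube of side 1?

Volume scales as r^n, and r_in/r_out = 1/√37, giving (1/√37)^37 ≈ 9.73348e-30.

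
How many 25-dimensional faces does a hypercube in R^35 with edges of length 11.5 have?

Number of 25-faces = C(35,25) · 2^(35-25) = 183579396 · 1024 = 187985301504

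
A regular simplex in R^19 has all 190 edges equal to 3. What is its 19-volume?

For a regular n-simplex with edge a, V = (a^n / n!)·√((n+1)/2^n). With a=3, n=19: V ≈ 5.90119e-11.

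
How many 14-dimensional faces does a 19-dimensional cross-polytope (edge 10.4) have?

An n-cross-polytope has 2^(k+1)·C(n,k+1) k-faces. Here 2^15·C(19,15) = 32768·3876 = 127008768.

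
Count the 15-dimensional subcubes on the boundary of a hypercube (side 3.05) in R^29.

f_15(29-cube) = (29 choose 15) · 2^14 = 1270722723840.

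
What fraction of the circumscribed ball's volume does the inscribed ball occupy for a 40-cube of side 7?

V_in / V_out = (r_in/r_out)^40 = (1/√40)^40 = 40^(-40/2) ≈ 9.09495e-33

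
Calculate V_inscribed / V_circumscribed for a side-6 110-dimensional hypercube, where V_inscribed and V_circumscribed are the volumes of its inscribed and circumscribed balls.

V_in / V_out = (r_in/r_out)^110 = (1/√110)^110 = 110^(-110/2) ≈ 5.28935e-113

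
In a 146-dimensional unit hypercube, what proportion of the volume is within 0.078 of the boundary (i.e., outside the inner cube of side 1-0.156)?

1 - (1 - 2·0.078)^146 = 1 - 0.844^146 ≈ 1 - 1.762e-11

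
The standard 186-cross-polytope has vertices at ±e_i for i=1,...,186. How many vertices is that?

An n-cross-polytope has 2n vertices; here n = 186, giving 372.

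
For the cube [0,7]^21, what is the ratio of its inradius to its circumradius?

For an n-cube of any side s, the inradius is s/2 and the circumradius is s√n/2, so the ratio is 1/√21 ≈ 0.218218.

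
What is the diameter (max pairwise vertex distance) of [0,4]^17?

||(4,4,...,4)|| = √(17)·4 ≈ 16.4924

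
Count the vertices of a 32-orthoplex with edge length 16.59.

Number of vertices = 2n = 64.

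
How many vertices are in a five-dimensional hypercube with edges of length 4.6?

Choose 0 of 5 axes to span the face (C(5,0) = 1 way), then fix each of the remaining 5 coordinates at one of its two extreme values (2^5 = 32 ways): 1·32 = 32.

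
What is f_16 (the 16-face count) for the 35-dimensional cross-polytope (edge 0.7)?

An n-cross-polytope has 2^(k+1)·C(n,k+1) k-faces. Here 2^17·C(35,17) = 131072·4537567650 = 594748067020800.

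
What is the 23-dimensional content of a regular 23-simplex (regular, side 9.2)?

Volume = 9.2^23 · √(24/2^23) / 23! ≈ 0.00096136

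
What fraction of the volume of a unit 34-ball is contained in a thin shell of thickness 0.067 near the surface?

1 - (1-0.067)^34 ≈ 0.905382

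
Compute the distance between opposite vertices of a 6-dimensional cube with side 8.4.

Diagonal = √6 · 8.4 ≈ 20.5757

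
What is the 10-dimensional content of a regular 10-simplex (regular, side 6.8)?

For a regular n-simplex with edge a, V = (a^n / n!)·√((n+1)/2^n). With a=6.8, n=10: V ≈ 6.03771.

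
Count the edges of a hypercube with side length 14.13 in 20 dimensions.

The 20-cube has n·2^(n-1) = 20·2^19 = 20·524288 = 10485760 edges.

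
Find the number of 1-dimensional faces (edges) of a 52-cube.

Number of 1-faces = C(52,1)·2^(52-1) = 52·2251799813685248 = 117093590311632896.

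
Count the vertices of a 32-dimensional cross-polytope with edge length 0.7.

Number of vertices = 2n = 64.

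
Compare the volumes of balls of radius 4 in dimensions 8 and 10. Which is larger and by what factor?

V_8(4) ≈ 265992, V_10(4) ≈ 2.67404e+06. The 10-ball is larger by a factor of 10.05.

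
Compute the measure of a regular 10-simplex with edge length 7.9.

V_10 = √(11) · 7.9^10 / (10! · 2^(10/2)) ≈ 27.043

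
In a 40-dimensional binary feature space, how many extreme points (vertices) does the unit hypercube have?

The 40-cube has 2^40 = 1099511627776 vertices.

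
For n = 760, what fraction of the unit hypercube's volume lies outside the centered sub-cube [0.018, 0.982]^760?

1 - (1 - 2·0.018)^760 = 1 - 0.964^760 ≈ 1 - 7.917e-13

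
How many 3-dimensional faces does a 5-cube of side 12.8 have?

An n-cube has C(n,k)·2^(n-k) k-faces. Here C(5,3)·2^2 = 10·4 = 40.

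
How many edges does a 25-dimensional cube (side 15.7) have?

An n-cube has n·2^(n-1) edges. With n = 25: 25·16777216 = 419430400.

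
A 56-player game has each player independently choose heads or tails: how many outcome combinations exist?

An n-cube has 2^n vertices; for n = 56 that is 2^56 = 72057594037927936.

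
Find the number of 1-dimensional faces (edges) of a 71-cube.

The 71-cube has n·2^(n-1) = 71·2^70 = 71·1180591620717411303424 = 83822005070936202543104 edges.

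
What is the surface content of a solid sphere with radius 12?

S_3(12) = 2·π^(3/2)·(12)^2 / Γ(3/2) = 4πr² = 4π·(12)² ≈ 1809.56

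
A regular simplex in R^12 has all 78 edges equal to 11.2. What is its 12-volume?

V = (11.2^12 / 12!) · √((12+1) / 2^12) ≈ 458.217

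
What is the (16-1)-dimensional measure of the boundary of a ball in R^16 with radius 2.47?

S = n·V_n(r)/r = 16·V_16(2.47)/2.47 (volume-to-surface relation), giving 2.92585e+06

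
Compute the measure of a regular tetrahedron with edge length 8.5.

Volume = (√2/12) · 8.5³ = 72.3753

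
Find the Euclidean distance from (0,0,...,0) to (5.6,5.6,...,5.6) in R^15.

Diagonal = √15 · 5.6 ≈ 21.6887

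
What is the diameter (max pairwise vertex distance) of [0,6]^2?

Diagonal = √2 · 6 ≈ 8.48528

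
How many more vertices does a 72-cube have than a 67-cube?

The 72-cube has 2^72 = 4722366482869645213696 vertices. The 67-cube has 2^67 = 147573952589676412928 vertices. Difference: 4722366482869645213696 - 147573952589676412928 = 4574792530279968800768.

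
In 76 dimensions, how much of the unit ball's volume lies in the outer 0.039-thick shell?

V(inner)/V(outer) = ((1-0.039)/1)^76 ≈ 0.04864, so the shell fraction is 0.951362.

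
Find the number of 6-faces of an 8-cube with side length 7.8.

An n-cube has C(n,k)·2^(n-k) k-faces. Here C(8,6)·2^2 = 28·4 = 112.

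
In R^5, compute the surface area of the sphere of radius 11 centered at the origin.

|∂B_5(11)| = 117128·π^2/3 ≈ 385336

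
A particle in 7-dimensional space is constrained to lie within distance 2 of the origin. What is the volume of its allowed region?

Volume = π^{7/2}·(2)^7/Γ(9/2) = 2048·π^3/105 ≈ 604.77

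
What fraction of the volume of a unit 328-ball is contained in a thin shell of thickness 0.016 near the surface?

1 - (1-0.016)^328 ≈ 0.99496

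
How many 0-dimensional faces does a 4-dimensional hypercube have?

Number of 0-faces = C(4,0) · 2^(4-0) = 1 · 16 = 16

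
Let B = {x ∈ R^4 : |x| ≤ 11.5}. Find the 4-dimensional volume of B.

The n-ball volume is π^(n/2)·r^n/Γ(n/2+1). With n=4, r=11.5: V = 279841·π^2/32 ≈ 86310.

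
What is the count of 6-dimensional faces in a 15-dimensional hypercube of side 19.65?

f_6(15-cube) = (15 choose 6) · 2^9 = 2562560.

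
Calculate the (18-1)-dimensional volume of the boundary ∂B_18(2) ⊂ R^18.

S = n·V_n(r)/r = 18·V_18(2)/2 (volume-to-surface relation), giving 2048·π^9/315 ≈ 193806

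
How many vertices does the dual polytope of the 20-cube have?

An n-cross-polytope has 2n vertices; here n = 20, giving 40.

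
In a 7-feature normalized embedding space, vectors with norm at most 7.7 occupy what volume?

V_7(7.7) = π^(7/2) · (7.7)^7 / Γ(7/2 + 1) ≈ 7.58255e+06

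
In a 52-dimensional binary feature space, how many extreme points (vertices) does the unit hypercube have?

The 52-cube has 2^52 = 4503599627370496 vertices.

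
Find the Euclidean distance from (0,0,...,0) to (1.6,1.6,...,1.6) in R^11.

||(1.6,1.6,...,1.6)|| = √(11)·1.6 ≈ 5.3066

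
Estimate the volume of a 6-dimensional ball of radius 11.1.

The n-ball volume is π^(n/2)·r^n/Γ(n/2+1). With n=6, r=11.1: V ≈ 9.66577e+06.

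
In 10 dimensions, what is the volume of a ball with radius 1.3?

The n-ball volume is π^(n/2)·r^n/Γ(n/2+1). With n=10, r=1.3: V ≈ 35.1562.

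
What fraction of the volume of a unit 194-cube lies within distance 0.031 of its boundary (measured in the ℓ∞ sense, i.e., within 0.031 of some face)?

1 - (1 - 2·0.031)^194 = 1 - 0.938^194 ≈ 0.999995951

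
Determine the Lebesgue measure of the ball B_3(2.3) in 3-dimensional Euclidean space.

V_3(2.3) = π^(3/2) · (2.3)^3 / Γ(3/2 + 1) ≈ 50.965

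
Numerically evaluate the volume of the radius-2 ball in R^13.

V = 1048576·π^6/135135 ≈ 7459.87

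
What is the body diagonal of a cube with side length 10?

The space diagonal of an n-cube of side s is s√n. Here 10·√3 ≈ 17.3205.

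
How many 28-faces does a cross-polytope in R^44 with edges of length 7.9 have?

An n-cross-polytope has 2^(k+1)·C(n,k+1) k-faces. Here 2^29·C(44,29) = 536870912·229911617056 = 123432859528249475072.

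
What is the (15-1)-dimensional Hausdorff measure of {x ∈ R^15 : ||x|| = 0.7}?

The surface area of an n-ball is 2π^(n/2) r^(n-1) / Γ(n/2). For n=15, r=0.7: 0.0388055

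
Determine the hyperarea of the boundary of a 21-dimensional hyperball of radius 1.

|∂B_21(1)| = 2048·π^10/654729075 ≈ 0.292932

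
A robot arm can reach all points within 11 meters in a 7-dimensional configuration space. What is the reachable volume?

V = 311794736·π^3/105 ≈ 9.20723e+07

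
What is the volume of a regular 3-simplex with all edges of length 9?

Volume = (√2/12) · 9³ = 85.9135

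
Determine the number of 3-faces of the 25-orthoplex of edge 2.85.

f_3(25-orthoplex) = 2^4 · (25 choose 4) = 202400.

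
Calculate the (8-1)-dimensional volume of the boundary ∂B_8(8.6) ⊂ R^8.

S_8(8.6) = 2·π^(8/2)·(8.6)^7 / Γ(8/2) ≈ 1.12971e+08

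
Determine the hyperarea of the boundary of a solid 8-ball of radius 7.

S = n·V_n(r)/r = 8·V_8(7)/7 (volume-to-surface relation), giving 823543·π^4/3 ≈ 2.67402e+07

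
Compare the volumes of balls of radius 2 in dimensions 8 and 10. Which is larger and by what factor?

V_8(2) ≈ 1039.03, V_10(2) ≈ 2611.37. The 10-ball is larger by a factor of 2.513.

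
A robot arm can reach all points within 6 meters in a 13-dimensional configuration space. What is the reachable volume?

V_13(6) = π^(13/2) · (6)^13 / Γ(13/2 + 1) = 61917364224·π^6/5005 ≈ 1.18934e+10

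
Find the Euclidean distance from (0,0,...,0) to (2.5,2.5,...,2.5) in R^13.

d = √(2.5² + 2.5² + ... + 2.5²) [13 terms] = √(13·2.5²) = 2.5√13 ≈ 9.01388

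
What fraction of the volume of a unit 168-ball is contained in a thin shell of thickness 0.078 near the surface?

1 - (1-0.078)^168 ≈ 0.9999988121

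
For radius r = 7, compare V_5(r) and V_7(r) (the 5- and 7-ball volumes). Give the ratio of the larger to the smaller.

V_5(7) ≈ 88468.5, V_7(7) ≈ 3.89105e+06. The 7-ball is larger by a factor of 43.98.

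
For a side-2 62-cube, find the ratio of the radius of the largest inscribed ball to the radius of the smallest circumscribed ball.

r_in = 2/2 (half the side); r_out = 2√62/2 (half the diagonal). Ratio = 1/√62 ≈ 0.127.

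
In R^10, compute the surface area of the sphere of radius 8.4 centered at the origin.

S_10(8.4) = 2·π^(10/2)·(8.4)^9 / Γ(10/2) ≈ 5.30984e+09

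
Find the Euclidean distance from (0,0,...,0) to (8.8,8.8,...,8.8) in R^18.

||(8.8,8.8,...,8.8)|| = √(18)·8.8 ≈ 37.3352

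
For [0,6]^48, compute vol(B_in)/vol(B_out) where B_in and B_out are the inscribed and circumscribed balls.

Volume scales as r^n, and r_in/r_out = 1/√48, giving (1/√48)^48 ≈ 4.469e-41.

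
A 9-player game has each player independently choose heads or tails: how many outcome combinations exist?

Each vertex is a binary string of length 9, so there are 2^9 = 512.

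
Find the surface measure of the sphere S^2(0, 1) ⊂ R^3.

The surface area of an n-ball is 2π^(n/2) r^(n-1) / Γ(n/2). For n=3, r=1: 4πr² = 4π·(1)² ≈ 12.5664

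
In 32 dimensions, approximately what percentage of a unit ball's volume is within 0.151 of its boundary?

1 - (1-0.151)^32 ≈ 0.994691 ≈ 99.47%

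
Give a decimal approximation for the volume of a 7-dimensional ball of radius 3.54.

The n-ball volume is π^(n/2)·r^n/Γ(n/2+1). With n=7, r=3.54: V ≈ 32915.7.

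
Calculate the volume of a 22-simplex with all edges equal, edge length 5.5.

Volume = 5.5^22 · √(23/2^22) / 22! ≈ 4.0434e-08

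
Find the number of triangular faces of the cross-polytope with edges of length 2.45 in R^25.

Each 2-face is the convex hull of 3 vertices, one chosen as ±e_i from each of 3 distinct axes: 2^3·C(25,3) = 18400.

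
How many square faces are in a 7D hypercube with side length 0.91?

Choose 2 of 7 axes to span the face (C(7,2) = 21 ways), then fix each of the remaining 5 coordinates at one of its two extreme values (2^5 = 32 ways): 21·32 = 672.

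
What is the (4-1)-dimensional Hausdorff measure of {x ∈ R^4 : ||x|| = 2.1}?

The surface area of an n-ball is 2π^(n/2) r^(n-1) / Γ(n/2). For n=4, r=2.1: 182.805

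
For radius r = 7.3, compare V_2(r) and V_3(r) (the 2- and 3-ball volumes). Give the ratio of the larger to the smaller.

V_2(7.3) ≈ 167.415, V_3(7.3) ≈ 1629.51. The 3-ball is larger by a factor of 9.733.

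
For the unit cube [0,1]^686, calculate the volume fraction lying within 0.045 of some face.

Shell fraction = 1 - (1-0.09)^686 ≈ 1 - 7.987e-29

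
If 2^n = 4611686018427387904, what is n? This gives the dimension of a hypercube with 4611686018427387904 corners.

n = log_2(4611686018427387904) = 62.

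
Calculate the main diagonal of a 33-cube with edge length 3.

Diagonal = √33 · 3 ≈ 17.2337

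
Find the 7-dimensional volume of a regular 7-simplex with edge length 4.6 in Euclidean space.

V_7 = √(8) · 4.6^7 / (7! · 2^(7/2)) ≈ 2.16179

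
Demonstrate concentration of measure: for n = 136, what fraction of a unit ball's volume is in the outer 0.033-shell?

1 - (1-0.033)^136 ≈ 0.989577 ≈ 98.96%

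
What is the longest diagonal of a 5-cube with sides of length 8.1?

||(8.1,8.1,...,8.1)|| = √(5)·8.1 ≈ 18.1122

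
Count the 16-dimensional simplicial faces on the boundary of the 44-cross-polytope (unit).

Number of 16-faces = 2^(16+1) · C(44,16+1) = 131072 · 686353797976 = 89961765008310272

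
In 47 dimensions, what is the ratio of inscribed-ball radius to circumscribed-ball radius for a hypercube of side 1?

Ratio = (s/2)/(s√47/2) = 47^(-1/2) ≈ 0.145865.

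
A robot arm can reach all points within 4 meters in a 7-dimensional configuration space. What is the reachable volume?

Volume = π^{7/2}·(4)^7/Γ(9/2) = 262144·π^3/105 ≈ 77410.6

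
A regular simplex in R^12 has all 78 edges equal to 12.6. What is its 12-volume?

For a regular n-simplex with edge a, V = (a^n / n!)·√((n+1)/2^n). With a=12.6, n=12: V ≈ 1883.22.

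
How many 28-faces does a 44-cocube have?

Each 28-face is the convex hull of 29 vertices, one chosen as ±e_i from each of 29 distinct axes: 2^29·C(44,29) = 123432859528249475072.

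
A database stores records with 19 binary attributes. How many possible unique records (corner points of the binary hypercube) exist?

The 19-cube has 2^19 = 524288 vertices.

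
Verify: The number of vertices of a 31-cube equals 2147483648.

True. The 31-cube has 2^31 = 2147483648 vertices.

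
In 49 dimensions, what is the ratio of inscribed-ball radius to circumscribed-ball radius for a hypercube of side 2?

r_in = 2/2 (half the side); r_out = 2√49/2 (half the diagonal). Ratio = 1/√49 ≈ 0.142857.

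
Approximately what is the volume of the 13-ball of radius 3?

V = 7558272·π^6/5005 ≈ 1.45184e+06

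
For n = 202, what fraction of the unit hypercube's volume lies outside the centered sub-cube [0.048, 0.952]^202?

1 - (1 - 2·0.048)^202 = 1 - 0.904^202 ≈ 0.9999999986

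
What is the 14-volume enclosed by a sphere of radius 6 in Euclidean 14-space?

Volume = π^{14/2}·(6)^14/Γ(8) = 544195584·π^7/35 ≈ 4.69609e+10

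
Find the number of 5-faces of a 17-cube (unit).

Number of 5-faces = C(17,5) · 2^(17-5) = 6188 · 4096 = 25346048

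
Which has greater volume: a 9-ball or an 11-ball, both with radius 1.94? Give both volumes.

V_9(1.94) ≈ 1283.91. V_11(1.94) ≈ 2760.09. The 11-ball is larger.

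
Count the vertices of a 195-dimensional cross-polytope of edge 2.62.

Number of vertices = 2n = 390.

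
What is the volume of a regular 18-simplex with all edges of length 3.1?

V = (3.1^18 / 18!) · √((18+1) / 2^18) ≈ 9.29558e-10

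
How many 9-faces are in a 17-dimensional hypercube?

Number of 9-faces = C(17,9) · 2^(17-9) = 24310 · 256 = 6223360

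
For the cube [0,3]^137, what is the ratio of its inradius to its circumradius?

Ratio = (s/2)/(s√137/2) = 137^(-1/2) ≈ 0.0854358.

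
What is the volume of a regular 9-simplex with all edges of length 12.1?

V = (12.1^9 / 9!) · √((9+1) / 2^9) ≈ 2141.26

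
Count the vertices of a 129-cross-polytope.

The 129-dimensional cross-polytope has 2n = 2·129 = 258 vertices.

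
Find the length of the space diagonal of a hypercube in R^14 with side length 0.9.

d = √(0.9² + 0.9² + ... + 0.9²) [14 terms] = √(14·0.9²) = 0.9√14 ≈ 3.36749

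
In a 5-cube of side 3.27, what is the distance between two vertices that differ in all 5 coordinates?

d = √(3.27² + 3.27² + ... + 3.27²) [5 terms] = √(5·3.27²) = 3.27√5 ≈ 7.31194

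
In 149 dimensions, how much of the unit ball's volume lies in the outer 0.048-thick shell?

Shell fraction = 1 - (1-0.048)^149 ≈ 0.999344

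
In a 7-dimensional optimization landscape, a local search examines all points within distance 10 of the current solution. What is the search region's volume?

Volume = π^{7/2}·(10)^7/Γ(9/2) = 32000000·π^3/21 ≈ 4.72477e+07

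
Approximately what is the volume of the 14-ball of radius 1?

The n-ball volume is π^(n/2)·r^n/Γ(n/2+1). With n=14, r=1: V = π^7/5040 ≈ 0.599265.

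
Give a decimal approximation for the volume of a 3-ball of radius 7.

Volume = π^{3/2}·(7)^3/Γ(5/2) = 1372·π/3 ≈ 1436.76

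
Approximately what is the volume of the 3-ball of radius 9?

V = 972·π ≈ 3053.63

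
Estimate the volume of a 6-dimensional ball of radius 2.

V_6(2) = π^(6/2) · (2)^6 / Γ(6/2 + 1) = 32·π^3/3 ≈ 330.734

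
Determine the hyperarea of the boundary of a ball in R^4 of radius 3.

S_4(3) = 2·π^(4/2)·(3)^3 / Γ(4/2) = 54·π^2 ≈ 532.959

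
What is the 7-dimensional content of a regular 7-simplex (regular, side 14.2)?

For a regular n-simplex with edge a, V = (a^n / n!)·√((n+1)/2^n). With a=14.2, n=7: V ≈ 5774.68.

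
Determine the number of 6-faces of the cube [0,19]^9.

f_6(9-cube) = (9 choose 6) · 2^3 = 672.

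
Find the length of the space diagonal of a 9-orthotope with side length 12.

Diagonal = √9 · 12 = 36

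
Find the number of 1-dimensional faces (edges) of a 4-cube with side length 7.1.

Number of 1-faces = C(4,1)·2^(4-1) = 4·8 = 32.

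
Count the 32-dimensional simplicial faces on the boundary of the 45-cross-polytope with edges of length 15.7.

Number of 32-faces = 2^(32+1) · C(45,32+1) = 8589934592 · 28760021745 = 247046705654047703040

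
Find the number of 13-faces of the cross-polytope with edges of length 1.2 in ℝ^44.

f_13(44-orthoplex) = 2^14 · (44 choose 14) = 1883435966922752.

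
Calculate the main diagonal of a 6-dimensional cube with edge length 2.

d = √(2² + 2² + ... + 2²) [6 terms] = √(6·2²) = 2√6 ≈ 4.89898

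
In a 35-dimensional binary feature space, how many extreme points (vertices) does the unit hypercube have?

Number of vertices = 2^35 = 34359738368.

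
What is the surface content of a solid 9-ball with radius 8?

|∂B_9(8)| = 536870912·π^4/105 ≈ 4.98058e+08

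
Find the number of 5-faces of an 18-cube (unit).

Number of 5-faces = C(18,5) · 2^(18-5) = 8568 · 8192 = 70189056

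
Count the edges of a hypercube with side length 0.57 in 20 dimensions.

The 20-cube has n·2^(n-1) = 20·2^19 = 20·524288 = 10485760 edges.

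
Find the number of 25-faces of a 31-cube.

Choose 25 of 31 axes to span the face (C(31,25) = 736281 ways), then fix each of the remaining 6 coordinates at one of its two extreme values (2^6 = 64 ways): 736281·64 = 47121984.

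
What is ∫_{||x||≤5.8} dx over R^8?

V_8(5.8) = π^(8/2) · (5.8)^8 / Γ(8/2 + 1) ≈ 5.19771e+06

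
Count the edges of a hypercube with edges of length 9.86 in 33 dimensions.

The 33-cube has n·2^(n-1) = 33·2^32 = 33·4294967296 = 141733920768 edges.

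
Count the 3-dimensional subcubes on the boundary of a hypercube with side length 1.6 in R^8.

Choose 3 of 8 axes to span the face (C(8,3) = 56 ways), then fix each of the remaining 5 coordinates at one of its two extreme values (2^5 = 32 ways): 56·32 = 1792.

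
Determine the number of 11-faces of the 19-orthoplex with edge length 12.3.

An n-cross-polytope has 2^(k+1)·C(n,k+1) k-faces. Here 2^12·C(19,12) = 4096·50388 = 206389248.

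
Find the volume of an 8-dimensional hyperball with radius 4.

The n-ball volume is π^(n/2)·r^n/Γ(n/2+1). With n=8, r=4: V = 8192·π^4/3 ≈ 265992.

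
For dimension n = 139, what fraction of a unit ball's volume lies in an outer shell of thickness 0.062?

1 - (1-0.062)^139 ≈ 0.999863 ≈ 99.9863%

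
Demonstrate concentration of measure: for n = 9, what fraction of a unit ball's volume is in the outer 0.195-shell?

1 - (1-0.195)^9 ≈ 0.858041 ≈ 85.80%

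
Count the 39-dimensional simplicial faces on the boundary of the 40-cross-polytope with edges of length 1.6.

An n-cross-polytope has 2^(k+1)·C(n,k+1) k-faces. Here 2^40·C(40,40) = 1099511627776·1 = 1099511627776.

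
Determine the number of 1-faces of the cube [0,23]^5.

Choose 1 of 5 axes to span the face (C(5,1) = 5 ways), then fix each of the remaining 4 coordinates at one of its two extreme values (2^4 = 16 ways): 5·16 = 80.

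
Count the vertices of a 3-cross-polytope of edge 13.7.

An n-cross-polytope has 2n vertices; here n = 3, giving 6.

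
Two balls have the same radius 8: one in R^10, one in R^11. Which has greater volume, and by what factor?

V_10(8) ≈ 2.73822e+09, V_11(8) ≈ 1.61843e+10. The 11-ball is larger by a factor of 5.911.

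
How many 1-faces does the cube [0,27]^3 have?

The 3-cube has n·2^(n-1) = 3·2^2 = 3·4 = 12 edges.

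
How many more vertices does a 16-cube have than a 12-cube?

The 16-cube has 2^16 = 65536 vertices. The 12-cube has 2^12 = 4096 vertices. Difference: 65536 - 4096 = 61440.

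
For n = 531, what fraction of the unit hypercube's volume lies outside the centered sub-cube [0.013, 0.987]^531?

1 - (1 - 2·0.013)^531 = 1 - 0.974^531 ≈ 0.999999159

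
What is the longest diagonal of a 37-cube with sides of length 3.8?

||(3.8,3.8,...,3.8)|| = √(37)·3.8 ≈ 23.1145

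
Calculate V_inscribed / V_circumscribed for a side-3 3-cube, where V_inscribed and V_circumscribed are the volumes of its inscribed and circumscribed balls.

V_in / V_out = (r_in/r_out)^3 = (1/√3)^3 = 3^(-3/2) ≈ 0.19245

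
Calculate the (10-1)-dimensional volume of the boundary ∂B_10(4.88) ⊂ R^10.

S = n·V_n(r)/r = 10·V_10(4.88)/4.88 (volume-to-surface relation), giving 4.00264e+07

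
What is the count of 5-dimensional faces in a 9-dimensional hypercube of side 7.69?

An n-cube has C(n,k)·2^(n-k) k-faces. Here C(9,5)·2^4 = 126·16 = 2016.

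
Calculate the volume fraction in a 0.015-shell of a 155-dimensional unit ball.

1 - (1-0.015)^155 ≈ 0.903924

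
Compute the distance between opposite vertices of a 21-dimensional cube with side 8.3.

Diagonal = √21 · 8.3 ≈ 38.0354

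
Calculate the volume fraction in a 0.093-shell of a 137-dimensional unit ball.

V(inner)/V(outer) = ((1-0.093)/1)^137 ≈ 1.557e-06, so the shell fraction is 0.9999984433.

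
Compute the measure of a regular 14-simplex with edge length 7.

V_14 = √(15) · 7^14 / (14! · 2^(14/2)) ≈ 0.235396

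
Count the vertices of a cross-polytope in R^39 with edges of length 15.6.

An n-cross-polytope has 2n vertices; here n = 39, giving 78.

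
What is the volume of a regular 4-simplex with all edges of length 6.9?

For a regular n-simplex with edge a, V = (a^n / n!)·√((n+1)/2^n). With a=6.9, n=4: V ≈ 52.7971.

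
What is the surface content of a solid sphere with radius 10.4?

The surface area of an n-ball is 2π^(n/2) r^(n-1) / Γ(n/2). For n=3, r=10.4: 4πr² = 4π·(10.4)² ≈ 1359.18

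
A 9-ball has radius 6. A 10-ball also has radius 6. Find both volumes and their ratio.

V_9(6) ≈ 3.32414e+07. V_10(6) ≈ 1.54199e+08. Ratio V_9/V_10 ≈ 0.2156.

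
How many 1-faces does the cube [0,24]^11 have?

An n-cube has n·2^(n-1) edges. With n = 11: 11·1024 = 11264.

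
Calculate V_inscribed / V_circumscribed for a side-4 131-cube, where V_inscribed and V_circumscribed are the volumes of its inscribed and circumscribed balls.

Volume scales as r^n, and r_in/r_out = 1/√131, giving (1/√131)^131 ≈ 2.0832e-139.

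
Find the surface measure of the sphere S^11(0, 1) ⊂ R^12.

The surface area of an n-ball is 2π^(n/2) r^(n-1) / Γ(n/2). For n=12, r=1: π^6/60 ≈ 16.0232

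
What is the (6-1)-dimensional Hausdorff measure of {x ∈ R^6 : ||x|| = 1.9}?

S_6(1.9) = 2·π^(6/2)·(1.9)^5 / Γ(6/2) ≈ 767.746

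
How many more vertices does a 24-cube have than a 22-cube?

The 24-cube has 2^24 = 16777216 vertices. The 22-cube has 2^22 = 4194304 vertices. Difference: 16777216 - 4194304 = 12582912.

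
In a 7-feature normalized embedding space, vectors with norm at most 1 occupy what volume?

V_7(1) = π^(7/2) · (1)^7 / Γ(7/2 + 1) = 16·π^3/105 ≈ 4.72477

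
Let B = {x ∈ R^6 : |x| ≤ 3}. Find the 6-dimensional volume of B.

V_6(3) = π^(6/2) · (3)^6 / Γ(6/2 + 1) = 243·π^3/2 ≈ 3767.26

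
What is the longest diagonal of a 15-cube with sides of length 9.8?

d = √(9.8² + 9.8² + ... + 9.8²) [15 terms] = √(15·9.8²) = 9.8√15 ≈ 37.9552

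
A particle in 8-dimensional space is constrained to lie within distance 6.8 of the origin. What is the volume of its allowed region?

The n-ball volume is π^(n/2)·r^n/Γ(n/2+1). With n=8, r=6.8: V ≈ 1.85549e+07.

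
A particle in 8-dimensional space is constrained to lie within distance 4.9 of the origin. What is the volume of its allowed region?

Volume = π^{8/2}·(4.9)^8/Γ(5) ≈ 1.34883e+06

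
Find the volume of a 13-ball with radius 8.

V = 70368744177664·π^6/135135 ≈ 5.00623e+11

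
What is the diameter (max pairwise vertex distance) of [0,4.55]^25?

The space diagonal of an n-cube of side s is s√n. Here 4.55·√25 = 22.75.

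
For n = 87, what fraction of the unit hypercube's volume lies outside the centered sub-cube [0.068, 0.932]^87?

The inner cube has side 1-2·0.068 = 0.864 and volume (0.864)^87 ≈ 2.997e-06, so the shell holds 0.9999970029 of the volume.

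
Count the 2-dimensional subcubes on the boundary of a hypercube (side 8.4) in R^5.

Choose 2 of 5 axes to span the face (C(5,2) = 10 ways), then fix each of the remaining 3 coordinates at one of its two extreme values (2^3 = 8 ways): 10·8 = 80.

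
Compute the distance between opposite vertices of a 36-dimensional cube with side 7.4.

||(7.4,7.4,...,7.4)|| = √(36)·7.4 = 44.4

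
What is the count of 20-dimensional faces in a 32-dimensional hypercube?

An n-cube has C(n,k)·2^(n-k) k-faces. Here C(32,20)·2^12 = 225792840·4096 = 924847472640.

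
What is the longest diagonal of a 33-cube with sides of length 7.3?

d = √(7.3² + 7.3² + ... + 7.3²) [33 terms] = √(33·7.3²) = 7.3√33 ≈ 41.9353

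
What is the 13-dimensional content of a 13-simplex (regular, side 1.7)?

For a regular n-simplex with edge a, V = (a^n / n!)·√((n+1)/2^n). With a=1.7, n=13: V ≈ 6.57544e-09.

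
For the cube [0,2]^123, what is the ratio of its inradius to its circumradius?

r_in = 2/2 (half the side); r_out = 2√123/2 (half the diagonal). Ratio = 1/√123 ≈ 0.090167.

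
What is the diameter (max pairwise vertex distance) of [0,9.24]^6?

||(9.24,9.24,...,9.24)|| = √(6)·9.24 ≈ 22.6333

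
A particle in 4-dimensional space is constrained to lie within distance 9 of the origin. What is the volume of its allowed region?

Volume = π^{4/2}·(9)^4/Γ(3) = 6561·π^2/2 ≈ 32377.2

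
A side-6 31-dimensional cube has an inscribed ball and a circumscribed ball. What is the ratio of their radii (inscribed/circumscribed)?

r_in = 6/2 (half the side); r_out = 6√31/2 (half the diagonal). Ratio = 1/√31 ≈ 0.179605.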